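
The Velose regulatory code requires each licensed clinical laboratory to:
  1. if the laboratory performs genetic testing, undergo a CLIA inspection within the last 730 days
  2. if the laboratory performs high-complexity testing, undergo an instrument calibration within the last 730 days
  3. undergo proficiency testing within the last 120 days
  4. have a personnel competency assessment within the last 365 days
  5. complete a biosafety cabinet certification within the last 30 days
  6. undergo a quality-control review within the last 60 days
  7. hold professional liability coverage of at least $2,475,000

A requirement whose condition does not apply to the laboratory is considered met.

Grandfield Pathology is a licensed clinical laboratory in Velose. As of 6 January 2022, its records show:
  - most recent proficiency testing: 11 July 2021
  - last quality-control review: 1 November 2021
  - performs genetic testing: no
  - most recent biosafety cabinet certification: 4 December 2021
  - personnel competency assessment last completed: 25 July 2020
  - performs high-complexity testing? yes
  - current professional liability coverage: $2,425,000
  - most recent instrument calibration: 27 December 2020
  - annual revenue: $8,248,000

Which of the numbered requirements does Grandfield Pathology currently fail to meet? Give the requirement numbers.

3, 4, 5, 6, 7

1. condition 'performs genetic testing' does not hold → requirement n/a → met
2. condition 'performs high-complexity testing' holds; instrument calibration 375 days ago vs limit 730 → met
3. proficiency testing 179 days ago vs limit 120 → not met
4. personnel competency assessment 530 days ago vs limit 365 → not met
5. biosafety cabinet certification 33 days ago vs limit 30 → not met
6. quality-control review 66 days ago vs limit 60 → not met
7. professional liability coverage $2,425,000 < $2,475,000 → not met
Not met: 3, 4, 5, 6, 7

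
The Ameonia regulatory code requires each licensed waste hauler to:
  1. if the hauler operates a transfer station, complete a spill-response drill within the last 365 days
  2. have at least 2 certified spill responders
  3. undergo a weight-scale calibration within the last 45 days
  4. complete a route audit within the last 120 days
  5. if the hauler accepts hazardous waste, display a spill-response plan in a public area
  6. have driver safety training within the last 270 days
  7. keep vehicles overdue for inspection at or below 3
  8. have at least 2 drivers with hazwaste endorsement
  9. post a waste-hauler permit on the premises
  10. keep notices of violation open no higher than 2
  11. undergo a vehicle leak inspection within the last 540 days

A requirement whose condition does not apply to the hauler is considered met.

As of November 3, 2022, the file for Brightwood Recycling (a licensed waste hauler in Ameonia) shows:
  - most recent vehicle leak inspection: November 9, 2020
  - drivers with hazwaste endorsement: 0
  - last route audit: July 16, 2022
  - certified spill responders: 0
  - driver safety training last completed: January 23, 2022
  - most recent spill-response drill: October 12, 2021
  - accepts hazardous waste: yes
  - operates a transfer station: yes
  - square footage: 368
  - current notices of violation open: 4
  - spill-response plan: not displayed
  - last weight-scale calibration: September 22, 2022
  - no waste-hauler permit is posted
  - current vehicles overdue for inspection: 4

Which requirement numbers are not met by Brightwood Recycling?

1. condition 'operates a transfer station' holds; spill-response drill 387 days ago vs limit 365 → not met
2. certified spill responders 0 < 2 → not met
3. weight-scale calibration 42 days ago vs limit 45 → met
4. route audit 110 days ago vs limit 120 → met
5. condition 'accepts hazardous waste' holds; spill-response plan absent → not met
6. driver safety training 284 days ago vs limit 270 → not met
7. vehicles overdue for inspection 4 > 3 → not met
8. drivers with hazwaste endorsement 0 < 2 → not met
9. waste-hauler permit absent → not met
10. notices of violation open 4 > 2 → not met
11. vehicle leak inspection 724 days ago vs limit 540 → not met
Not met: 1, 2, 5, 6, 7, 8, 9, 10, 11

1, 2, 5, 6, 7, 8, 9, 10, 11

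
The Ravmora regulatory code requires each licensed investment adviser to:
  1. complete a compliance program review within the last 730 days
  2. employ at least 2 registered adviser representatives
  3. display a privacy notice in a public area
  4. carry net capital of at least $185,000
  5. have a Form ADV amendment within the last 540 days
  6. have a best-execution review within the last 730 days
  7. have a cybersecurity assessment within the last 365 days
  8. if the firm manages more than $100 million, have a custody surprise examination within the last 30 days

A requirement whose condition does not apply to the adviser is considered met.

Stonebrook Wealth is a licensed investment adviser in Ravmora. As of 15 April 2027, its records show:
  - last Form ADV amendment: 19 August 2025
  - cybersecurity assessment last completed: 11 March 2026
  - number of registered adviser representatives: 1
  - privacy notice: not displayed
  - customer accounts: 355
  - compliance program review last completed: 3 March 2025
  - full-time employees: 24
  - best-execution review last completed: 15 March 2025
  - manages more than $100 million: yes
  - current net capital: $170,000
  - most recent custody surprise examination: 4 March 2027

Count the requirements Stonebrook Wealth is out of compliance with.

8

1. compliance program review 773 days ago vs limit 730 → not met
2. registered adviser representatives 1 < 2 → not met
3. privacy notice absent → not met
4. net capital $170,000 < $185,000 → not met
5. Form ADV amendment 604 days ago vs limit 540 → not met
6. best-execution review 761 days ago vs limit 730 → not met
7. cybersecurity assessment 400 days ago vs limit 365 → not met
8. condition 'manages more than $100 million' holds; custody surprise examination 42 days ago vs limit 30 → not met
Not met: 8 of 8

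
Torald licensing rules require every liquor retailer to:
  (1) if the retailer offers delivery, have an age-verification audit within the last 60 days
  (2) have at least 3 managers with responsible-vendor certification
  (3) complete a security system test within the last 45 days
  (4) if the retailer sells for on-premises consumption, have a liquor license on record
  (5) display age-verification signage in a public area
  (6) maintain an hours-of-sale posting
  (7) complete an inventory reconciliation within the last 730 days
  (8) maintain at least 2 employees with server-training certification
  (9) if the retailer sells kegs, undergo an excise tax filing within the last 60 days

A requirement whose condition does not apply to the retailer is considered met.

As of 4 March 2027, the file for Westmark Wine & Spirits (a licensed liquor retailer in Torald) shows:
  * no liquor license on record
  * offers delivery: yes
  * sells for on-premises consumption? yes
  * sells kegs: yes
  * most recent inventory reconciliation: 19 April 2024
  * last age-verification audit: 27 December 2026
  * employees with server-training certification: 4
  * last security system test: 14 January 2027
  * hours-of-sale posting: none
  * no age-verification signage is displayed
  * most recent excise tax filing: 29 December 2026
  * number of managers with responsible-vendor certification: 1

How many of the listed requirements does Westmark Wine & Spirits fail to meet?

8

1. condition 'offers delivery' holds; age-verification audit 67 days ago vs limit 60 → not met
2. managers with responsible-vendor certification 1 < 3 → not met
3. security system test 49 days ago vs limit 45 → not met
4. condition 'sells for on-premises consumption' holds; liquor license absent → not met
5. age-verification signage absent → not met
6. hours-of-sale posting absent → not met
7. inventory reconciliation 1049 days ago vs limit 730 → not met
8. employees with server-training certification 4 ≥ 2 → met
9. condition 'sells kegs' holds; excise tax filing 65 days ago vs limit 60 → not met
Not met: 8 of 9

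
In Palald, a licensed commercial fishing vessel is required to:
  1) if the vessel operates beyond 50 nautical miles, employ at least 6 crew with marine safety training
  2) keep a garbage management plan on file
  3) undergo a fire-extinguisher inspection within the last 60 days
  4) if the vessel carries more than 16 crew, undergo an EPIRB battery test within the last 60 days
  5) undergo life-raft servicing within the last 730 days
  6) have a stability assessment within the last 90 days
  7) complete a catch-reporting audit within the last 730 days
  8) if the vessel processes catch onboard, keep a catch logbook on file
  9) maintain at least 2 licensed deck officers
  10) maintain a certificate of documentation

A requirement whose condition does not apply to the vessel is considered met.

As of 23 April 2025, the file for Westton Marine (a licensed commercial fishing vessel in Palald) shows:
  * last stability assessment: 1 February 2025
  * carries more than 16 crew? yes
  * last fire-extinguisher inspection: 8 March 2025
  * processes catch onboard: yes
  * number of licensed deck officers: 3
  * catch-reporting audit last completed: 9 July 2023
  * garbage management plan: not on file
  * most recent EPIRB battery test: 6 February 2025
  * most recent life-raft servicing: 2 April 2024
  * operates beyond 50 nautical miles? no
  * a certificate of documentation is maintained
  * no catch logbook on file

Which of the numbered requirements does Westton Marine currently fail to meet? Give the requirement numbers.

2, 4, 8

1. condition 'operates beyond 50 nautical miles' does not hold → requirement n/a → met
2. garbage management plan absent → not met
3. fire-extinguisher inspection 46 days ago vs limit 60 → met
4. condition 'carries more than 16 crew' holds; EPIRB battery test 76 days ago vs limit 60 → not met
5. life-raft servicing 386 days ago vs limit 730 → met
6. stability assessment 81 days ago vs limit 90 → met
7. catch-reporting audit 654 days ago vs limit 730 → met
8. condition 'processes catch onboard' holds; catch logbook absent → not met
9. licensed deck officers 3 ≥ 2 → met
10. certificate of documentation present → met
Not met: 2, 4, 8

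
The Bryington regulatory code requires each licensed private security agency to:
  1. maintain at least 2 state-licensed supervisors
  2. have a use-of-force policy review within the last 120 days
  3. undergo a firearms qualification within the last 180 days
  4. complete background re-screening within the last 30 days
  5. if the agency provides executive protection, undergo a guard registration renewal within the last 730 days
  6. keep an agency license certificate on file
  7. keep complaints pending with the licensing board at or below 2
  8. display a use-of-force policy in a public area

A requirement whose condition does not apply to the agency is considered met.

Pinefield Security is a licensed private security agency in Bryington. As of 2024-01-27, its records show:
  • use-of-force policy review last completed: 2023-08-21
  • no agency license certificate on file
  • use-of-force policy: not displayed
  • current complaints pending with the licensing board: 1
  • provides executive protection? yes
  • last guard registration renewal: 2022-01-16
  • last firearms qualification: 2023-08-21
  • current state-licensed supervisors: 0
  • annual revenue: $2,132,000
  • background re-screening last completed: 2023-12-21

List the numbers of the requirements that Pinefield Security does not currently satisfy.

1, 2, 4, 5, 6, 8

1. state-licensed supervisors 0 < 2 → not met
2. use-of-force policy review 159 days ago vs limit 120 → not met
3. firearms qualification 159 days ago vs limit 180 → met
4. background re-screening 37 days ago vs limit 30 → not met
5. condition 'provides executive protection' holds; guard registration renewal 741 days ago vs limit 730 → not met
6. agency license certificate absent → not met
7. complaints pending with the licensing board 1 ≤ 2 → met
8. use-of-force policy absent → not met
Not met: 1, 2, 4, 5, 6, 8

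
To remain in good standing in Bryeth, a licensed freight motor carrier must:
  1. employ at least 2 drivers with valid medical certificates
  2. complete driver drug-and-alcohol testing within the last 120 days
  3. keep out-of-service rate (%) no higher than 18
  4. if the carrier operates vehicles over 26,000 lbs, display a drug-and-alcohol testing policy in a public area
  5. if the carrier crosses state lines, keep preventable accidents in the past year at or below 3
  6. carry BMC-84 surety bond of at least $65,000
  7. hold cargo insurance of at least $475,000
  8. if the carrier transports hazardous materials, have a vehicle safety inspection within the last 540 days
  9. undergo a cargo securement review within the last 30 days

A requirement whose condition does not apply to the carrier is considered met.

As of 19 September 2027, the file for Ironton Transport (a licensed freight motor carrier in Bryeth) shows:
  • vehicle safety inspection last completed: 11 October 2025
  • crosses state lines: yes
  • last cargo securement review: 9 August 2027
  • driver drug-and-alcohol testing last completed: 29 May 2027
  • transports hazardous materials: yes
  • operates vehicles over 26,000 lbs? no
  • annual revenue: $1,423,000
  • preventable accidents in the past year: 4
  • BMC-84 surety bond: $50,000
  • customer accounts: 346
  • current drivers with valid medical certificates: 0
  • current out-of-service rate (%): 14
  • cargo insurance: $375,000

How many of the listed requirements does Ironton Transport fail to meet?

1. drivers with valid medical certificates 0 < 2 → not met
2. driver drug-and-alcohol testing 113 days ago vs limit 120 → met
3. out-of-service rate (%) 14 ≤ 18 → met
4. condition 'operates vehicles over 26,000 lbs' does not hold → requirement n/a → met
5. condition 'crosses state lines' holds; preventable accidents in the past year 4 > 3 → not met
6. BMC-84 surety bond $50,000 < $65,000 → not met
7. cargo insurance $375,000 < $475,000 → not met
8. condition 'transports hazardous materials' holds; vehicle safety inspection 708 days ago vs limit 540 → not met
9. cargo securement review 41 days ago vs limit 30 → not met
Not met: 6 of 9

6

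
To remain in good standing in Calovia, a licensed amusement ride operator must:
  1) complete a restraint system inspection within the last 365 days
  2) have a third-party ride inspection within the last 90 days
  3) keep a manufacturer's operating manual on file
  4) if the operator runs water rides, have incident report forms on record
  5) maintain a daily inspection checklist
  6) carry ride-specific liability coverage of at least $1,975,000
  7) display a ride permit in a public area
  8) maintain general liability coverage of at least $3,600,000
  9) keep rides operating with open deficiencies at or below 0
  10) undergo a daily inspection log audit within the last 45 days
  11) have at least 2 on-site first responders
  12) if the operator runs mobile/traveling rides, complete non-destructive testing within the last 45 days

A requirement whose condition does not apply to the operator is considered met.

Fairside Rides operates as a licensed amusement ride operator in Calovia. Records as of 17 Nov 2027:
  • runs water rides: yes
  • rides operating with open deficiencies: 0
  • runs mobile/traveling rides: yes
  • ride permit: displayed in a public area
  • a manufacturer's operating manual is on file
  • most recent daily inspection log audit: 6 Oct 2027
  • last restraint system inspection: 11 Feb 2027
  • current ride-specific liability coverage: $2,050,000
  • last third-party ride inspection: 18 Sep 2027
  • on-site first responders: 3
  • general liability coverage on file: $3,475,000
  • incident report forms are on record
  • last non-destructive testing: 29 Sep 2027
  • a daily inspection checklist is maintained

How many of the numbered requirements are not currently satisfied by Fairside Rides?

1. restraint system inspection 279 days ago vs limit 365 → met
2. third-party ride inspection 60 days ago vs limit 90 → met
3. manufacturer's operating manual present → met
4. condition 'runs water rides' holds; incident report forms present → met
5. daily inspection checklist present → met
6. ride-specific liability coverage $2,050,000 ≥ $1,975,000 → met
7. ride permit present → met
8. general liability coverage $3,475,000 < $3,600,000 → not met
9. rides operating with open deficiencies 0 ≤ 0 → met
10. daily inspection log audit 42 days ago vs limit 45 → met
11. on-site first responders 3 ≥ 2 → met
12. condition 'runs mobile/traveling rides' holds; non-destructive testing 49 days ago vs limit 45 → not met
Not met: 2 of 12

2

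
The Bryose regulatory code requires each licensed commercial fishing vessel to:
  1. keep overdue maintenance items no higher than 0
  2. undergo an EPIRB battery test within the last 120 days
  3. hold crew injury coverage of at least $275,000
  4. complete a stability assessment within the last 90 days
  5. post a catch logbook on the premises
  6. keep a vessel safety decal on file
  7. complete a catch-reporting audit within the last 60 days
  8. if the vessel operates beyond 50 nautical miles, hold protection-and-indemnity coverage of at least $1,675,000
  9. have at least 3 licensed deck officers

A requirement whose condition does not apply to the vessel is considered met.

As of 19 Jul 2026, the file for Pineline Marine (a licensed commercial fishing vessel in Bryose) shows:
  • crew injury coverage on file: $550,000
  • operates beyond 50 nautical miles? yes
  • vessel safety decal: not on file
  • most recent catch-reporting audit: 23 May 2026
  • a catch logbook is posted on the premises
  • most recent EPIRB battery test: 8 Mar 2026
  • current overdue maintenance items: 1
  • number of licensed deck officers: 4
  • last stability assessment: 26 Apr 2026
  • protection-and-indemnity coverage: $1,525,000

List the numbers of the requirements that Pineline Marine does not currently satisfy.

1, 2, 6, 8

1. overdue maintenance items 1 > 0 → not met
2. EPIRB battery test 133 days ago vs limit 120 → not met
3. crew injury coverage $550,000 ≥ $275,000 → met
4. stability assessment 84 days ago vs limit 90 → met
5. catch logbook present → met
6. vessel safety decal absent → not met
7. catch-reporting audit 57 days ago vs limit 60 → met
8. condition 'operates beyond 50 nautical miles' holds; protection-and-indemnity coverage $1,525,000 < $1,675,000 → not met
9. licensed deck officers 4 ≥ 3 → met
Not met: 1, 2, 6, 8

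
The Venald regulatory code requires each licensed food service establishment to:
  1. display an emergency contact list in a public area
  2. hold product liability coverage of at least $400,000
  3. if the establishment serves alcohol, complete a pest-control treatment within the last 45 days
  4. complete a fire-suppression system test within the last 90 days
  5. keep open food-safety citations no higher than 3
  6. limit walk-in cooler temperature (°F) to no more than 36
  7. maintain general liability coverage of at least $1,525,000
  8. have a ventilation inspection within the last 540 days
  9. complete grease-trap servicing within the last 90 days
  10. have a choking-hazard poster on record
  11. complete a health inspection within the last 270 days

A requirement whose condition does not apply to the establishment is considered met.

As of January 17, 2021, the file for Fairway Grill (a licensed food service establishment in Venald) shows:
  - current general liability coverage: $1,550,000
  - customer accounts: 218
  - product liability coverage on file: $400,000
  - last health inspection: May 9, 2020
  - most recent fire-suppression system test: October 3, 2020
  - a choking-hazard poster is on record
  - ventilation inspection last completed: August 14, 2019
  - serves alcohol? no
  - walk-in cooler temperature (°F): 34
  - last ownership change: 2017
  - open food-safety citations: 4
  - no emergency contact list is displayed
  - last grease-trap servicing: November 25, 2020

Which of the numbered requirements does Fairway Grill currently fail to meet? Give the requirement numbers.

1. emergency contact list absent → not met
2. product liability coverage $400,000 ≥ $400,000 → met
3. condition 'serves alcohol' does not hold → requirement n/a → met
4. fire-suppression system test 106 days ago vs limit 90 → not met
5. open food-safety citations 4 > 3 → not met
6. walk-in cooler temperature (°F) 34 ≤ 36 → met
7. general liability coverage $1,550,000 ≥ $1,525,000 → met
8. ventilation inspection 522 days ago vs limit 540 → met
9. grease-trap servicing 53 days ago vs limit 90 → met
10. choking-hazard poster present → met
11. health inspection 253 days ago vs limit 270 → met
Not met: 1, 4, 5

1, 4, 5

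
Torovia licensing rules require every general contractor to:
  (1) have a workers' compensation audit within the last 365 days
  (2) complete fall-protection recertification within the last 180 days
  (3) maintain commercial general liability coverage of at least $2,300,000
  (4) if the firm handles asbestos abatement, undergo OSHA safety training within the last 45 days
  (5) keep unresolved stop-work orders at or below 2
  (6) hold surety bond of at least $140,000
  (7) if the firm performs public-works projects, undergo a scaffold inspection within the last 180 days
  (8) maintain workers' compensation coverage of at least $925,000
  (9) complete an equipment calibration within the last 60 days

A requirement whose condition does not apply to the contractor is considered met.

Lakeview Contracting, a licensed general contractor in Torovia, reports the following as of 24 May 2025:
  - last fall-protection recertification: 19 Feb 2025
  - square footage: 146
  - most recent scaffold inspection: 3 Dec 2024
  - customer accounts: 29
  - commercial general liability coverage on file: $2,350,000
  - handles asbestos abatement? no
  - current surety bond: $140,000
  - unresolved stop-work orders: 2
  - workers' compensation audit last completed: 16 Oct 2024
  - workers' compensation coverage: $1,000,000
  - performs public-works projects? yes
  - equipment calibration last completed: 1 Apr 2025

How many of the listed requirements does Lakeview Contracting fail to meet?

0

1. workers' compensation audit 220 days ago vs limit 365 → met
2. fall-protection recertification 94 days ago vs limit 180 → met
3. commercial general liability coverage $2,350,000 ≥ $2,300,000 → met
4. condition 'handles asbestos abatement' does not hold → requirement n/a → met
5. unresolved stop-work orders 2 ≤ 2 → met
6. surety bond $140,000 ≥ $140,000 → met
7. condition 'performs public-works projects' holds; scaffold inspection 172 days ago vs limit 180 → met
8. workers' compensation coverage $1,000,000 ≥ $925,000 → met
9. equipment calibration 53 days ago vs limit 60 → met
Not met: 0 of 9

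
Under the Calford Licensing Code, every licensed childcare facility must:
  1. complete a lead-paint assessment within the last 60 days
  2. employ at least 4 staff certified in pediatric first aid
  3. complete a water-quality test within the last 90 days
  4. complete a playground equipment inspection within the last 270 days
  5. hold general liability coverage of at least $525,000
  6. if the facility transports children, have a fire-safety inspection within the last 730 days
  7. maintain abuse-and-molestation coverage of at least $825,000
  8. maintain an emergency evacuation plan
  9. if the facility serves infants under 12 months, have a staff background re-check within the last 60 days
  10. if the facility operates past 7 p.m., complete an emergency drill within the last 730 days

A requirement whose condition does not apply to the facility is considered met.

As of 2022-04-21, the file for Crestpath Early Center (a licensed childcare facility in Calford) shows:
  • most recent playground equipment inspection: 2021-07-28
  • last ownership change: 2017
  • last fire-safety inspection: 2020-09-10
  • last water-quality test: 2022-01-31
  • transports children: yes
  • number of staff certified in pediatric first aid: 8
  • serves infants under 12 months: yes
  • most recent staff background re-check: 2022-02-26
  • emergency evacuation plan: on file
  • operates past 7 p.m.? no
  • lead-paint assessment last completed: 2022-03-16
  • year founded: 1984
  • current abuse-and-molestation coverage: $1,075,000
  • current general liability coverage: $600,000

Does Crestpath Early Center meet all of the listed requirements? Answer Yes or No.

Yes

1. lead-paint assessment 36 days ago vs limit 60 → met
2. staff certified in pediatric first aid 8 ≥ 4 → met
3. water-quality test 80 days ago vs limit 90 → met
4. playground equipment inspection 267 days ago vs limit 270 → met
5. general liability coverage $600,000 ≥ $525,000 → met
6. condition 'transports children' holds; fire-safety inspection 588 days ago vs limit 730 → met
7. abuse-and-molestation coverage $1,075,000 ≥ $825,000 → met
8. emergency evacuation plan present → met
9. condition 'serves infants under 12 months' holds; staff background re-check 54 days ago vs limit 60 → met
10. condition 'operates past 7 p.m.' does not hold → requirement n/a → met
All met.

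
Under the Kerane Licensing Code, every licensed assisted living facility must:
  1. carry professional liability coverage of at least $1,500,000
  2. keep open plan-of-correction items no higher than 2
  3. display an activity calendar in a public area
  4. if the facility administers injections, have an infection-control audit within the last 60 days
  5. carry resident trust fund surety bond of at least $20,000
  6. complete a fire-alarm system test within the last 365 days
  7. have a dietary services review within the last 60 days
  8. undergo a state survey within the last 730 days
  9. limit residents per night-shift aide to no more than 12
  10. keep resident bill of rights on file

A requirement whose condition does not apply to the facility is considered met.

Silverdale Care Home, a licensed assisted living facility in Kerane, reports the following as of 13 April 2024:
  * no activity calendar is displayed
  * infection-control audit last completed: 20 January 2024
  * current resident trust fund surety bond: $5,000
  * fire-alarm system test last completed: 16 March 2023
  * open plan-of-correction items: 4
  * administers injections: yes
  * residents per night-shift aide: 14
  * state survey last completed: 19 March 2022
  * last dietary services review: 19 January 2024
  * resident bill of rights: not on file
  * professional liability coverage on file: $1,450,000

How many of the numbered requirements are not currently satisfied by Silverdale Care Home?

1. professional liability coverage $1,450,000 < $1,500,000 → not met
2. open plan-of-correction items 4 > 2 → not met
3. activity calendar absent → not met
4. condition 'administers injections' holds; infection-control audit 84 days ago vs limit 60 → not met
5. resident trust fund surety bond $5,000 < $20,000 → not met
6. fire-alarm system test 394 days ago vs limit 365 → not met
7. dietary services review 85 days ago vs limit 60 → not met
8. state survey 756 days ago vs limit 730 → not met
9. residents per night-shift aide 14 > 12 → not met
10. resident bill of rights absent → not met
Not met: 10 of 10

10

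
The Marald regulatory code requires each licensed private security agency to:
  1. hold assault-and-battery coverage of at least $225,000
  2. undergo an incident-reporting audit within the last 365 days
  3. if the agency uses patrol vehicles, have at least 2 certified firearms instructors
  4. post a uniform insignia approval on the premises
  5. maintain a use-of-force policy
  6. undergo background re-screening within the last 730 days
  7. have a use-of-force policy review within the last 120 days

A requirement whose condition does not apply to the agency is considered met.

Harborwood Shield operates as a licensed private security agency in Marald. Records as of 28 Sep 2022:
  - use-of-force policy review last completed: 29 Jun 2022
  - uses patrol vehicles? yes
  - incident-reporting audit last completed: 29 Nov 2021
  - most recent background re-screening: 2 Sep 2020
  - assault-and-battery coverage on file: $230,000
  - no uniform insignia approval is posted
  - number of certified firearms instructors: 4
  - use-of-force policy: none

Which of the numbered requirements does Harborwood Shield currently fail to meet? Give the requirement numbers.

1. assault-and-battery coverage $230,000 ≥ $225,000 → met
2. incident-reporting audit 303 days ago vs limit 365 → met
3. condition 'uses patrol vehicles' holds; certified firearms instructors 4 ≥ 2 → met
4. uniform insignia approval absent → not met
5. use-of-force policy absent → not met
6. background re-screening 756 days ago vs limit 730 → not met
7. use-of-force policy review 91 days ago vs limit 120 → met
Not met: 4, 5, 6

4, 5, 6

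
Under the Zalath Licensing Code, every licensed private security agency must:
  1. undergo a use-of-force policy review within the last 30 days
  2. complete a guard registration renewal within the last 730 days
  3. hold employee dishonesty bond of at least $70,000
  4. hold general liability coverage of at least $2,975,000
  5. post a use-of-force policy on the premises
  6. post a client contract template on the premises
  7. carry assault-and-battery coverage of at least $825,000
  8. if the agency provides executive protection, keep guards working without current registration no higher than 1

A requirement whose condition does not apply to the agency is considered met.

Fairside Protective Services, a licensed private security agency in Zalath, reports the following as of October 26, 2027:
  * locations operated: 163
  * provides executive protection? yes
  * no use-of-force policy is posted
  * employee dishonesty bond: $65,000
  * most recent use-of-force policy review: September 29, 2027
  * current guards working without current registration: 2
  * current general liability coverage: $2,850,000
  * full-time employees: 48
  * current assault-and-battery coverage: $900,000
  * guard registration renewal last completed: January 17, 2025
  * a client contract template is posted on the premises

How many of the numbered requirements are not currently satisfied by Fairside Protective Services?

1. use-of-force policy review 27 days ago vs limit 30 → met
2. guard registration renewal 1012 days ago vs limit 730 → not met
3. employee dishonesty bond $65,000 < $70,000 → not met
4. general liability coverage $2,850,000 < $2,975,000 → not met
5. use-of-force policy absent → not met
6. client contract template present → met
7. assault-and-battery coverage $900,000 ≥ $825,000 → met
8. condition 'provides executive protection' holds; guards working without current registration 2 > 1 → not met
Not met: 5 of 8

5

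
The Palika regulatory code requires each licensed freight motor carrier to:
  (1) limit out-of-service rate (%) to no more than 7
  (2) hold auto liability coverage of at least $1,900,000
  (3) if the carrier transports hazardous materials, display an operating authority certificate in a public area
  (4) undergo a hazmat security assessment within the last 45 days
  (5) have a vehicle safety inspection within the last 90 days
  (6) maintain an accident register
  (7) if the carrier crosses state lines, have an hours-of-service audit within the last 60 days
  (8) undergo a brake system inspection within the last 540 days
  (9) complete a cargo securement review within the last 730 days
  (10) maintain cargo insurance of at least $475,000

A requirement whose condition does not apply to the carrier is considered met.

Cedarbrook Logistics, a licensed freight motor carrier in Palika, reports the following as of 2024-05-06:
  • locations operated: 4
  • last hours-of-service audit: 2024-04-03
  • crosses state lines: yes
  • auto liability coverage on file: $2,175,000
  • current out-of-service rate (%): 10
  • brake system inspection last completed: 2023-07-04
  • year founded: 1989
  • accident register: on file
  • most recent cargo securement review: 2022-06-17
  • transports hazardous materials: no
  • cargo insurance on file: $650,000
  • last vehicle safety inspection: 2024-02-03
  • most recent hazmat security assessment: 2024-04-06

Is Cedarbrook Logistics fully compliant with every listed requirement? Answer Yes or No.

No

1. out-of-service rate (%) 10 > 7 → not met
2. auto liability coverage $2,175,000 ≥ $1,900,000 → met
3. condition 'transports hazardous materials' does not hold → requirement n/a → met
4. hazmat security assessment 30 days ago vs limit 45 → met
5. vehicle safety inspection 93 days ago vs limit 90 → not met
6. accident register present → met
7. condition 'crosses state lines' holds; hours-of-service audit 33 days ago vs limit 60 → met
8. brake system inspection 307 days ago vs limit 540 → met
9. cargo securement review 689 days ago vs limit 730 → met
10. cargo insurance $650,000 ≥ $475,000 → met
Not met: 1, 5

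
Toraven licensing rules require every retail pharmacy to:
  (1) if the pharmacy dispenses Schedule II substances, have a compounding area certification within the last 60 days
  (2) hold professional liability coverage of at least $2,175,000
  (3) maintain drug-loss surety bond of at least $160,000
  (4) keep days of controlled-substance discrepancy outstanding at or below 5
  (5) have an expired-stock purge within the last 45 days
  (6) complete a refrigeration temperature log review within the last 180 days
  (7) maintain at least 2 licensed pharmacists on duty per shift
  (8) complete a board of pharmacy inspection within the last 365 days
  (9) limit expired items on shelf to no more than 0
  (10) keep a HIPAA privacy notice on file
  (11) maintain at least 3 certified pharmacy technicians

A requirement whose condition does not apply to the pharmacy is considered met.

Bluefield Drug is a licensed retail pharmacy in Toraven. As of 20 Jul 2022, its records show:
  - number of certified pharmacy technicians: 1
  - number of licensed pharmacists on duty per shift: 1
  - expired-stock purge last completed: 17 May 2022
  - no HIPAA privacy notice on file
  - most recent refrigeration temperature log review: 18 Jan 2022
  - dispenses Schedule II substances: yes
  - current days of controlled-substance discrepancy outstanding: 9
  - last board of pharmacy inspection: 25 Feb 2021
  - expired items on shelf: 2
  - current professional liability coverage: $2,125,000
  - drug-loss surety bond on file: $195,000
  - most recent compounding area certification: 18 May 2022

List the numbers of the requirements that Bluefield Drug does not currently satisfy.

1, 2, 4, 5, 6, 7, 8, 9, 10, 11

1. condition 'dispenses Schedule II substances' holds; compounding area certification 63 days ago vs limit 60 → not met
2. professional liability coverage $2,125,000 < $2,175,000 → not met
3. drug-loss surety bond $195,000 ≥ $160,000 → met
4. days of controlled-substance discrepancy outstanding 9 > 5 → not met
5. expired-stock purge 64 days ago vs limit 45 → not met
6. refrigeration temperature log review 183 days ago vs limit 180 → not met
7. licensed pharmacists on duty per shift 1 < 2 → not met
8. board of pharmacy inspection 510 days ago vs limit 365 → not met
9. expired items on shelf 2 > 0 → not met
10. HIPAA privacy notice absent → not met
11. certified pharmacy technicians 1 < 3 → not met
Not met: 1, 2, 4, 5, 6, 7, 8, 9, 10, 11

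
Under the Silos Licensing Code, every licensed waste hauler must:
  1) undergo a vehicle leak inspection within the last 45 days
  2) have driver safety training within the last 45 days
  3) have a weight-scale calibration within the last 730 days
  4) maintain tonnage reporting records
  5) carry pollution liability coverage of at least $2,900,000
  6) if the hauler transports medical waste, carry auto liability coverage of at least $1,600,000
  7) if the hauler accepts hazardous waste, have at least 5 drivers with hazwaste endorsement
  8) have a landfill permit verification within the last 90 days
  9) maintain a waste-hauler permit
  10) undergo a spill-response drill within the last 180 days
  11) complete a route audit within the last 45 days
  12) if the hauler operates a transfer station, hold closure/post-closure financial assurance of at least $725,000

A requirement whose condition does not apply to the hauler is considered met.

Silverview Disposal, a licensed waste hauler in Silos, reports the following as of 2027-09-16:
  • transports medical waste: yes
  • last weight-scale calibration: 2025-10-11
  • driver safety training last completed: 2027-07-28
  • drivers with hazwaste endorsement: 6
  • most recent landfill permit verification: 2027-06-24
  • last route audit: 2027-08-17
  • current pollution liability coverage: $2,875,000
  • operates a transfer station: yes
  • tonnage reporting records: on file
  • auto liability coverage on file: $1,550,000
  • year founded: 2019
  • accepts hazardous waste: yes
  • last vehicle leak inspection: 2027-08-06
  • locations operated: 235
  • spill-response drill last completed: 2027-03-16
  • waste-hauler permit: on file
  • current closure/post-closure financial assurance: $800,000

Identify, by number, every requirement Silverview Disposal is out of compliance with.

1. vehicle leak inspection 41 days ago vs limit 45 → met
2. driver safety training 50 days ago vs limit 45 → not met
3. weight-scale calibration 705 days ago vs limit 730 → met
4. tonnage reporting records present → met
5. pollution liability coverage $2,875,000 < $2,900,000 → not met
6. condition 'transports medical waste' holds; auto liability coverage $1,550,000 < $1,600,000 → not met
7. condition 'accepts hazardous waste' holds; drivers with hazwaste endorsement 6 ≥ 5 → met
8. landfill permit verification 84 days ago vs limit 90 → met
9. waste-hauler permit present → met
10. spill-response drill 184 days ago vs limit 180 → not met
11. route audit 30 days ago vs limit 45 → met
12. condition 'operates a transfer station' holds; closure/post-closure financial assurance $800,000 ≥ $725,000 → met
Not met: 2, 5, 6, 10

2, 5, 6, 10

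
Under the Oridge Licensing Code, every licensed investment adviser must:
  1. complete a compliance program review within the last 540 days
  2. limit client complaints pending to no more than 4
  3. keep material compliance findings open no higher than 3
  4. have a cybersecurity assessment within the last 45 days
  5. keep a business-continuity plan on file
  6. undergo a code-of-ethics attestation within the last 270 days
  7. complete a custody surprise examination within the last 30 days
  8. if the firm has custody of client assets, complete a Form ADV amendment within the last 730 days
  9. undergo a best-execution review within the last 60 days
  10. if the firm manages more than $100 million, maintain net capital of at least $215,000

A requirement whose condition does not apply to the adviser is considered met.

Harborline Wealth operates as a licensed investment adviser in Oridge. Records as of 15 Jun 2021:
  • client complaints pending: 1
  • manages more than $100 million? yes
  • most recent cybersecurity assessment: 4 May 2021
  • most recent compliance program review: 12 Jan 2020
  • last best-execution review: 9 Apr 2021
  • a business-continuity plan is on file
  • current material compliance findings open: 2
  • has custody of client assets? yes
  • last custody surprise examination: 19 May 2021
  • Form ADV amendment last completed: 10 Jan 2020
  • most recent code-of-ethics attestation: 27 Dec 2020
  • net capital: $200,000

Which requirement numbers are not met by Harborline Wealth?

1. compliance program review 520 days ago vs limit 540 → met
2. client complaints pending 1 ≤ 4 → met
3. material compliance findings open 2 ≤ 3 → met
4. cybersecurity assessment 42 days ago vs limit 45 → met
5. business-continuity plan present → met
6. code-of-ethics attestation 170 days ago vs limit 270 → met
7. custody surprise examination 27 days ago vs limit 30 → met
8. condition 'has custody of client assets' holds; Form ADV amendment 522 days ago vs limit 730 → met
9. best-execution review 67 days ago vs limit 60 → not met
10. condition 'manages more than $100 million' holds; net capital $200,000 < $215,000 → not met
Not met: 9, 10

9, 10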